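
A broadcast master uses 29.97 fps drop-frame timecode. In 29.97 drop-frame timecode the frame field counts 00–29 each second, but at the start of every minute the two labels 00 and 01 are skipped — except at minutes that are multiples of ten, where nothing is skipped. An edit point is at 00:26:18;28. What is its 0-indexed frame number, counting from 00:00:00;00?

47320

Complete 10-minute blocks: 2, each 17982 frames → 35964.
Remaining 6 whole minutes in the current block: 1800 + 5 × 1798 = 10790 frames.
Within the current minute: 18 × 30 + 28 − 2 = 566 (labels ;00/;01 skipped at this minute). Total = 35964 + 10790 + 566 = 47320.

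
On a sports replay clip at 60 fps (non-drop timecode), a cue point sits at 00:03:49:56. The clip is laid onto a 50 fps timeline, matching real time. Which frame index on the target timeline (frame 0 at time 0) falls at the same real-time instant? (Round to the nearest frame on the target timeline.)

Source frame index: (0×3600 + 3×60 + 49) × 60 + 56 = 13796.
Real time: 13796 / (60) = 3449/15 s.
Target frame: (3449/15) × (50) = 34490/3 ≈ 11496.667 → 11497.

frame 11497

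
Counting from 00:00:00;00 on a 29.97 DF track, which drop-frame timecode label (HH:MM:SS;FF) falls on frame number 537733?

04:59:02;13

Each 10-minute DF block holds 10 × 60 × 30 − 9 × 2 = 17982 frames. 537733 ÷ 17982 → 29 full blocks, remainder 16255.
Within the partial block the first minute is 1800 frames and each further minute 1798, so 9 further minute boundaries passed. Total skipped labels = 18 × 29 + 2 × 9 = 540.
Non-drop label index = 537733 + 540 = 538273; at 30 labels/s that is 04:59:02:13, i.e. DF 04:59:02;13.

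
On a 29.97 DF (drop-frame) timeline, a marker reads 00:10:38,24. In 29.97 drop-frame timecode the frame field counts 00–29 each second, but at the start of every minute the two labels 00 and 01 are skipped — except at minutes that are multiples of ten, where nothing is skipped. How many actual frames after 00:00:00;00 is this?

Complete 10-minute blocks: 1, each 17982 frames → 17982.
Remaining 0 whole minutes in the current block: 0 frames.
Within the current minute: 38 × 30 + 24 = 1164. Total = 17982 + 0 + 1164 = 19146.

19146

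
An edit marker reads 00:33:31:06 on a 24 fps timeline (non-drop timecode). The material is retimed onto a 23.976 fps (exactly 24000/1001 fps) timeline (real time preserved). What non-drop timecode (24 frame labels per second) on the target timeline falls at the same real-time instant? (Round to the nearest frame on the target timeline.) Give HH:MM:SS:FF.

00:33:29:06

Source frame index: (0×3600 + 33×60 + 31) × 24 + 6 = 48270.
Real time: 48270 / (24) = 8045/4 s.
Target frame: (8045/4) × (24000/1001) = 48270000/1001 ≈ 48221.778 → 48222.
At 24 labels/s: frame 48222 → 00:33:29:06.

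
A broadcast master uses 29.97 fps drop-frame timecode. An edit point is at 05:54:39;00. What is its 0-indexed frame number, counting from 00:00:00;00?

637732

Complete 10-minute blocks: 35, each 17982 frames → 629370.
Remaining 4 whole minutes in the current block: 1800 + 3 × 1798 = 7194 frames.
Within the current minute: 39 × 30 + 0 − 2 = 1168 (labels ;00/;01 skipped at this minute). Total = 629370 + 7194 + 1168 = 637732.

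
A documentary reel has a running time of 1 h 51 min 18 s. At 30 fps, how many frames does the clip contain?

200340 frames

1 h 51 min 18 s = 6678 s.
Frames = 6678 × 30 = 200340.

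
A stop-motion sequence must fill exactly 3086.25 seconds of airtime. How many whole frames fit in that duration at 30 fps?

92587 frames

Frames = 3086.25 × 30 = 185175/2 ≈ 92587.5000.
Complete frames: 92587.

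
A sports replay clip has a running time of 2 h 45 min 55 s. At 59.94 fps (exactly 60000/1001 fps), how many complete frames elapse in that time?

596703 frames

2 h 45 min 55 s = 9955 s.
Frames = 9955 × 60000/1001 = 54300000/91 ≈ 596703.2967.
Complete frames: 596703.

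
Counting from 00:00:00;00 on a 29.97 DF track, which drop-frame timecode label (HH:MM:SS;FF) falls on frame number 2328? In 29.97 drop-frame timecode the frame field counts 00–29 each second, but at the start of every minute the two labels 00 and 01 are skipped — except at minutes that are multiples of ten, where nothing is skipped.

00:01:17;20

Each 10-minute DF block holds 10 × 60 × 30 − 9 × 2 = 17982 frames. 2328 ÷ 17982 → 0 full blocks, remainder 2328.
Within the partial block the first minute is 1800 frames and each further minute 1798, so 1 further minute boundary passed. Total skipped labels = 18 × 0 + 2 × 1 = 2.
Non-drop label index = 2328 + 2 = 2330; at 30 labels/s that is 00:01:17:20, i.e. DF 00:01:17;20.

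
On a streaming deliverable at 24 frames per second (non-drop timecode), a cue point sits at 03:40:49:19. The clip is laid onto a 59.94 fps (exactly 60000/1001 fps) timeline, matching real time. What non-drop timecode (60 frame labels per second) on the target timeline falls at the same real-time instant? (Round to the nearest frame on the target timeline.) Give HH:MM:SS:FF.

Source frame index: (3×3600 + 40×60 + 49) × 24 + 19 = 317995.
Real time: 317995 / (24) = 317995/24 s.
Target frame: (317995/24) × (60000/1001) = 794987500/1001 ≈ 794193.307 → 794193.
At 60 labels/s: frame 794193 → 03:40:36:33.

03:40:36:33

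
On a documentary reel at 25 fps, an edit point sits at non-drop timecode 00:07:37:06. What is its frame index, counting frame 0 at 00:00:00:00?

11431

Total seconds to the label: (0 × 3600 + 7 × 60 + 37) = 457.
Frame index = 457 × 25 + 6 = 11431.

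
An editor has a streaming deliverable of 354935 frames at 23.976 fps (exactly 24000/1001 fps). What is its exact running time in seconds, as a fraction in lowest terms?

Running time = 354935 ÷ (24000/1001) = 354935 × 1001/24000 = 71057987/4800 s.

71057987/4800 seconds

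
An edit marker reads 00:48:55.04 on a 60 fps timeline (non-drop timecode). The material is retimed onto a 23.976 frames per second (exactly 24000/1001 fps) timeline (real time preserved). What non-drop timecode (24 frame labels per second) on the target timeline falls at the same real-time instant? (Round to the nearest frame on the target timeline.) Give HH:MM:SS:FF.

Source frame index: (0×3600 + 48×60 + 55) × 60 + 4 = 176104.
Real time: 176104 / (60) = 44026/15 s.
Target frame: (44026/15) × (24000/1001) = 70441600/1001 ≈ 70371.229 → 70371.
At 24 labels/s: frame 70371 → 00:48:52:03.

00:48:52:03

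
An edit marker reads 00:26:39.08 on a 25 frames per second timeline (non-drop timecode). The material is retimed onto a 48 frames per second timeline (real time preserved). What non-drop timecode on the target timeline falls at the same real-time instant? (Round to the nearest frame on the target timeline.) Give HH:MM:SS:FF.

Source frame index: (0×3600 + 26×60 + 39) × 25 + 8 = 39983.
Real time: 39983 / (25) = 39983/25 s.
Target frame: (39983/25) × (48) = 1919184/25 ≈ 76767.360 → 76767.
At 48 labels/s: frame 76767 → 00:26:39:15.

00:26:39:15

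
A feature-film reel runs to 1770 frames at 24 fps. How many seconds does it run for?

Running time = 1770 / (24) = 73.75 s.

73.75 seconds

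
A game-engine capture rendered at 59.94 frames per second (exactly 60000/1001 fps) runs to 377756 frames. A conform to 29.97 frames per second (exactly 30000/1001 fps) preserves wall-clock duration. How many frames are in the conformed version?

188878 frames

Target frames = source frames × (target rate / source rate) = 377756 × (30000/1001)/(60000/1001) = 377756 × 1/2 = 188878.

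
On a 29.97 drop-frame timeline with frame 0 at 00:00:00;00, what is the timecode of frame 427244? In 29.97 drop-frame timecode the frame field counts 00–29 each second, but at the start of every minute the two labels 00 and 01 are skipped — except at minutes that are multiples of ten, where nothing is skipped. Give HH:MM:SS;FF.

Ten DF minutes hold 17982 frames, so frame 427244 lies in block 23 (frames 413586–431567) with 13658 frames into that block.
The block's first minute is 1800 frames and the rest 1798 each; 13658 frames reaches minute 7, so 23 × 18 + 7 × 2 = 428 labels have been skipped so far.
Adding those back, label number 427244 + 428 = 427672 at 30 labels/s is 14255 s + 22 f = 3 h 57 min 35 s frame 22, i.e. 03:57:35;22.

03:57:35;22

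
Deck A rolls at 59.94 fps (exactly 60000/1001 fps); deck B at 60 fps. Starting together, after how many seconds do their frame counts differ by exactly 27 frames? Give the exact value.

450.45 seconds

The gap grows by |60 − 60000/1001| = 60/1001 frames per second.
Time for a 27-frame gap: 27 ÷ (60/1001) = 450.45 s.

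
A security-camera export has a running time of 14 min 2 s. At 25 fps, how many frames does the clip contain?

21050 frames

14 min 2 s = 842 s.
Frames = 842 × 25 = 21050.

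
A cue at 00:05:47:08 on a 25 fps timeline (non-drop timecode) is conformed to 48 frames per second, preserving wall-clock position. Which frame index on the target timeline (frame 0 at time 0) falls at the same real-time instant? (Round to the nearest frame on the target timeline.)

frame 16671

Source frame index: (0×3600 + 5×60 + 47) × 25 + 8 = 8683.
Real time: 8683 / (25) = 8683/25 s.
Target frame: (8683/25) × (48) = 416784/25 ≈ 16671.360 → 16671.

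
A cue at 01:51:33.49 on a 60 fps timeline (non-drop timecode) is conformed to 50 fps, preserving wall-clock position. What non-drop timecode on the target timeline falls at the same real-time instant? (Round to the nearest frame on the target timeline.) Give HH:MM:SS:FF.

01:51:33:41

Source frame index: (1×3600 + 51×60 + 33) × 60 + 49 = 401629.
Real time: 401629 / (60) = 401629/60 s.
Target frame: (401629/60) × (50) = 2008145/6 ≈ 334690.833 → 334691.
At 50 labels/s: frame 334691 → 01:51:33:41.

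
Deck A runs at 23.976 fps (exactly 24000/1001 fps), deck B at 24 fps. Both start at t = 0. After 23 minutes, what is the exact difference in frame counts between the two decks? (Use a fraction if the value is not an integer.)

33120/1001 frames

23 min = 1380 s.
A emits 24000/1001 × 1380 = 33120000/1001 frames; B emits 24 × 1380 = 33120.
Difference = 33120/1001 frames (≈ 33.0869); B is ahead of A.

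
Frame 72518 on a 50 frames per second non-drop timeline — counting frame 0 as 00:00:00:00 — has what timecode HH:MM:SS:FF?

00:24:10:18

72518 ÷ 50 = 1450 full seconds, remainder 18 frames.
1450 s = 0 h 24 min 10 s.
Timecode: 00:24:10:18.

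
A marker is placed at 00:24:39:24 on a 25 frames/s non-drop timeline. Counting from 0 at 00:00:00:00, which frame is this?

frame 36999

Total seconds to the label: (0 × 3600 + 24 × 60 + 39) = 1479.
Frame index = 1479 × 25 + 24 = 36999.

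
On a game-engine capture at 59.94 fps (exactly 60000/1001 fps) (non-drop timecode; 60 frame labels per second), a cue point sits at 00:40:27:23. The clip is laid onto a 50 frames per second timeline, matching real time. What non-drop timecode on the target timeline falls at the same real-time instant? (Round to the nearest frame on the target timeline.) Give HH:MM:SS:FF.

Source frame index: (0×3600 + 40×60 + 27) × 60 + 23 = 145643.
Real time: 145643 / (60000/1001) = 145788643/60000 s.
Target frame: (145788643/60000) × (50) = 145788643/1200 ≈ 121490.536 → 121491.
At 50 labels/s: frame 121491 → 00:40:29:41.

00:40:29:41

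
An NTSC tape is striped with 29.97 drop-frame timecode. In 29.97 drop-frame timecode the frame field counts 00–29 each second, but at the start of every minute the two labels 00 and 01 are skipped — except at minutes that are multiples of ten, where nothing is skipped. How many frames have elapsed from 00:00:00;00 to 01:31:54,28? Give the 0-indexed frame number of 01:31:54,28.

Complete 10-minute blocks: 9, each 17982 frames → 161838.
Remaining 1 whole minute in the current block: 1800 + 0 × 1798 = 1800 frames.
Within the current minute: 54 × 30 + 28 − 2 = 1646 (labels ;00/;01 skipped at this minute). Total = 161838 + 1800 + 1646 = 165284.

165284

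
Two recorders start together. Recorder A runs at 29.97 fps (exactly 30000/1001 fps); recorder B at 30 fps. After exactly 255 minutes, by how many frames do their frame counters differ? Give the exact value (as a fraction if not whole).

459000/1001 frames

255 min = 15300 s.
A emits 30000/1001 × 15300 = 459000000/1001 frames; B emits 30 × 15300 = 459000.
Difference = 459000/1001 frames (≈ 458.5415); B is ahead of A.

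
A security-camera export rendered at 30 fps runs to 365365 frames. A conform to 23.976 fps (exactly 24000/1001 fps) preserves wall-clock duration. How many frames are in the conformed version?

Target frames = source frames × (target rate / source rate) = 365365 × (24000/1001)/(30) = 365365 × 800/1001 = 292000.

292000 frames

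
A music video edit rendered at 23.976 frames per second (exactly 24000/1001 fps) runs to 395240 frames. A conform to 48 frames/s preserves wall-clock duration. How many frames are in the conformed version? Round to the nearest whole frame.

Frames at target rate = 395240 × (48) / (24000/1001) = 19781762/25 ≈ 791270.480.
Nearest whole frame: 791270.

791270 frames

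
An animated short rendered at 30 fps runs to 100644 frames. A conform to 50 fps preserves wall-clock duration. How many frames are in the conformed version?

167740 frames

Target frames = source frames × (target rate / source rate) = 100644 × (50)/(30) = 100644 × 5/3 = 167740.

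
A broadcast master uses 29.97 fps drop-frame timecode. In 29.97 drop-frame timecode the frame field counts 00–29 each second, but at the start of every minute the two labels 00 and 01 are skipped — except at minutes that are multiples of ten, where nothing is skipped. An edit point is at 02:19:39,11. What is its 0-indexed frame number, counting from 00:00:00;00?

Complete 10-minute blocks: 13, each 17982 frames → 233766.
Remaining 9 whole minutes in the current block: 1800 + 8 × 1798 = 16184 frames.
Within the current minute: 39 × 30 + 11 − 2 = 1179 (labels ;00/;01 skipped at this minute). Total = 233766 + 16184 + 1179 = 251129.

251129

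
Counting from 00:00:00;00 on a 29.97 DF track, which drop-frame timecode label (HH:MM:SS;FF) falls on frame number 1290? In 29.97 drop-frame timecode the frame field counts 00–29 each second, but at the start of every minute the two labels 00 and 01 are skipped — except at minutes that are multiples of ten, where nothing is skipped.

00:00:43;00

Each 10-minute DF block holds 10 × 60 × 30 − 9 × 2 = 17982 frames. 1290 ÷ 17982 → 0 full blocks, remainder 1290.
Within the partial block the first minute is 1800 frames and each further minute 1798, so 0 further minute boundaries passed. Total skipped labels = 18 × 0 + 2 × 0 = 0.
Non-drop label index = 1290 + 0 = 1290; at 30 labels/s that is 00:00:43:00, i.e. DF 00:00:43;00.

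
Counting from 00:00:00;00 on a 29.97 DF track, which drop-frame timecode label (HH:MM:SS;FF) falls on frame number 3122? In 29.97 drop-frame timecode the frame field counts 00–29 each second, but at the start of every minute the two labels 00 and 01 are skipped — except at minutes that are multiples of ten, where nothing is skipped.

Ten DF minutes hold 17982 frames, so frame 3122 lies in block 0 (frames 0–17981) with 3122 frames into that block.
The block's first minute is 1800 frames and the rest 1798 each; 3122 frames reaches minute 1, so 0 × 18 + 1 × 2 = 2 labels have been skipped so far.
Adding those back, label number 3122 + 2 = 3124 at 30 labels/s is 104 s + 4 f = 0 h 1 min 44 s frame 4, i.e. 00:01:44;04.

00:01:44;04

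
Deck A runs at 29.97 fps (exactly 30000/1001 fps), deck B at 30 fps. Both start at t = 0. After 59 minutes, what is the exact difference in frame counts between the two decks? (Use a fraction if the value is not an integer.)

106200/1001 frames

59 min = 3540 s.
A emits 30000/1001 × 3540 = 106200000/1001 frames; B emits 30 × 3540 = 106200.
Difference = 106200/1001 frames (≈ 106.0939); B is ahead of A.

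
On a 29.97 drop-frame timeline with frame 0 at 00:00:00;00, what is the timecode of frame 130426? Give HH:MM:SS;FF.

Ten DF minutes hold 17982 frames, so frame 130426 lies in block 7 (frames 125874–143855) with 4552 frames into that block.
The block's first minute is 1800 frames and the rest 1798 each; 4552 frames reaches minute 2, so 7 × 18 + 2 × 2 = 130 labels have been skipped so far.
Adding those back, label number 130426 + 130 = 130556 at 30 labels/s is 4351 s + 26 f = 1 h 12 min 31 s frame 26, i.e. 01:12:31;26.

01:12:31;26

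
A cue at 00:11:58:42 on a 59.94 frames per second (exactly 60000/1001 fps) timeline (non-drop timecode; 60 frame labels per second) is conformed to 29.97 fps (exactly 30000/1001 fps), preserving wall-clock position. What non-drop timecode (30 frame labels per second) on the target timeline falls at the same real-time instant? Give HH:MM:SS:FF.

00:11:58:21

Source frame index: (0×3600 + 11×60 + 58) × 60 + 42 = 43122.
Real time: 43122 / (60000/1001) = 7194187/10000 s.
Target frame: (7194187/10000) × (30000/1001) = 21561.
At 30 labels/s: frame 21561 → 00:11:58:21.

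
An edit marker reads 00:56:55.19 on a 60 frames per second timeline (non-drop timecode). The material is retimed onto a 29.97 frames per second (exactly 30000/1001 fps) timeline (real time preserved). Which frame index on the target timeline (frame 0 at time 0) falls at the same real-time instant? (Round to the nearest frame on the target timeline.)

Source frame index: (0×3600 + 56×60 + 55) × 60 + 19 = 204919.
Real time: 204919 / (60) = 204919/60 s.
Target frame: (204919/60) × (30000/1001) = 716500/7 ≈ 102357.143 → 102357.

frame 102357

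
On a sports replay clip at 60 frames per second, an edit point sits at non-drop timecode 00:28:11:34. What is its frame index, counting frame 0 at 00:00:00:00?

101494

Total seconds to the label: (0 × 3600 + 28 × 60 + 11) = 1691.
Frame index = 1691 × 60 + 34 = 101494.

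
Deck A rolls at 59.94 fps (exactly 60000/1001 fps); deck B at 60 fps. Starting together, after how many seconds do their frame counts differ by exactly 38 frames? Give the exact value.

19019/30 seconds

The gap grows by |60 − 60000/1001| = 60/1001 frames per second.
Time for a 38-frame gap: 38 ÷ (60/1001) = 19019/30 s.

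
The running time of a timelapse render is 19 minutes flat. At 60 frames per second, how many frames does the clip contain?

68400 frames

19 min = 1140 s.
Frames = 1140 × 60 = 68400.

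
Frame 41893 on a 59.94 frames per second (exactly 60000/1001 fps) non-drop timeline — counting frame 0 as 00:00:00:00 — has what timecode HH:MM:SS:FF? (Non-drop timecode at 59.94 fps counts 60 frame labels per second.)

41893 ÷ 60 = 698 full seconds, remainder 13 frames.
698 s = 0 h 11 min 38 s.
Timecode: 00:11:38:13.

00:11:38:13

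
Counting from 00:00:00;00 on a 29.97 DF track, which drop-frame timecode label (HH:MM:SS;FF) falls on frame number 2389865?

22:09:01;29

Each 10-minute DF block holds 10 × 60 × 30 − 9 × 2 = 17982 frames. 2389865 ÷ 17982 → 132 full blocks, remainder 16241.
Within the partial block the first minute is 1800 frames and each further minute 1798, so 9 further minute boundaries passed. Total skipped labels = 18 × 132 + 2 × 9 = 2394.
Non-drop label index = 2389865 + 2394 = 2392259; at 30 labels/s that is 22:09:01:29, i.e. DF 22:09:01;29.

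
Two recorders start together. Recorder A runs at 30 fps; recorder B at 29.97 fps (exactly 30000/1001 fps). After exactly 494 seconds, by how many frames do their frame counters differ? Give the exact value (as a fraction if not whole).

A emits 30 × 494 = 14820 frames; B emits 30000/1001 × 494 = 1140000/77.
Difference = 1140/77 frames (≈ 14.8052); B is behind A.

1140/77 frames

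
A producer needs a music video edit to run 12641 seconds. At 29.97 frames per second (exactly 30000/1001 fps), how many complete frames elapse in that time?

378851 frames

Frames = 12641 × 30000/1001 = 379230000/1001 ≈ 378851.1489.
Complete frames: 378851.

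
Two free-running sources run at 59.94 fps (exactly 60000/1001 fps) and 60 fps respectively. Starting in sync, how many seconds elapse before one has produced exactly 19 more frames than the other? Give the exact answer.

The gap grows by |60 − 60000/1001| = 60/1001 frames per second.
Time for a 19-frame gap: 19 ÷ (60/1001) = 19019/60 s.

19019/60 seconds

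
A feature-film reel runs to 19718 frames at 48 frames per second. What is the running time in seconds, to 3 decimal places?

Running time = 19718 × 1/48 = 9859/24 s ≈ 410.792 s.

410.792 seconds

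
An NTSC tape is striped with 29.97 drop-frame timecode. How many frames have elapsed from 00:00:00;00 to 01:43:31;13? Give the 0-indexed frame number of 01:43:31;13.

186157

As if non-drop at 30 labels/s: (1 × 3600 + 43 × 60 + 31) × 30 + 13 = 186343.
Minute boundaries passed: 103; those not divisible by 10: 103 − 10 = 93; dropped labels = 2 × 93 = 186.
Actual frame index = 186343 − 186 = 186157.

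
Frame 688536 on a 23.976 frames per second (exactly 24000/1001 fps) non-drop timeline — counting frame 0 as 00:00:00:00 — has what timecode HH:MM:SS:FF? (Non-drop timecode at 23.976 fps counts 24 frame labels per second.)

07:58:09:00

688536 ÷ 24 = 28689 full seconds, remainder 0 frames.
28689 s = 7 h 58 min 9 s.
Timecode: 07:58:09:00.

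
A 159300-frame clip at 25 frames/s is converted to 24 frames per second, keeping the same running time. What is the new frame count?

152928 frames

Target frames = source frames × (target rate / source rate) = 159300 × (24)/(25) = 159300 × 24/25 = 152928.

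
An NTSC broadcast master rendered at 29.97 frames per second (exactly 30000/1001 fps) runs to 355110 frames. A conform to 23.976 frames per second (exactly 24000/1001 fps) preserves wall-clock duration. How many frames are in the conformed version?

284088 frames

Target frames = source frames × (target rate / source rate) = 355110 × (24000/1001)/(30000/1001) = 355110 × 4/5 = 284088.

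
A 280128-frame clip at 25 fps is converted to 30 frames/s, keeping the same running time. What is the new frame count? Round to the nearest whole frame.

Frames at target rate = 280128 × (30) / (25) = 1680768/5 ≈ 336153.600.
Nearest whole frame: 336154.

336154 frames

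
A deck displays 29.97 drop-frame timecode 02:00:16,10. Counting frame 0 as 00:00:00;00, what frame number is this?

216274

Complete 10-minute blocks: 12, each 17982 frames → 215784.
Remaining 0 whole minutes in the current block: 0 frames.
Within the current minute: 16 × 30 + 10 = 490. Total = 215784 + 0 + 490 = 216274.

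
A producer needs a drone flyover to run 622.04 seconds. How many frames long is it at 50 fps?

31102 frames

Frames = 622.04 × 50 = 31102.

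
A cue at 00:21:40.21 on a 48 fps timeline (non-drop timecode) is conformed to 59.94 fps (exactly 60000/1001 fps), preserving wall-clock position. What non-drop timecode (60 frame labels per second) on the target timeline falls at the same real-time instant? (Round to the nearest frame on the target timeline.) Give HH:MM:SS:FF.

00:21:39:08

Source frame index: (0×3600 + 21×60 + 40) × 48 + 21 = 62421.
Real time: 62421 / (48) = 20807/16 s.
Target frame: (20807/16) × (60000/1001) = 78026250/1001 ≈ 77948.302 → 77948.
At 60 labels/s: frame 77948 → 00:21:39:08.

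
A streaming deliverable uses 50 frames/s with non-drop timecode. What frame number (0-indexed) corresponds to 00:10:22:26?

Total seconds to the label: (0 × 3600 + 10 × 60 + 22) = 622.
Frame index = 622 × 50 + 26 = 31126.

frame 31126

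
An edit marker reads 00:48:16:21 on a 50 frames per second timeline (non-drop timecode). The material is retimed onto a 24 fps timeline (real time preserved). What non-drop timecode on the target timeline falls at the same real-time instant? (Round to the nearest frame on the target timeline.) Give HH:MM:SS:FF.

Source frame index: (0×3600 + 48×60 + 16) × 50 + 21 = 144821.
Real time: 144821 / (50) = 144821/50 s.
Target frame: (144821/50) × (24) = 1737852/25 ≈ 69514.080 → 69514.
At 24 labels/s: frame 69514 → 00:48:16:10.

00:48:16:10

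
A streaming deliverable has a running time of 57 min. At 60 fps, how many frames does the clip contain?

205200 frames

57 min = 3420 s.
Frames = 3420 × 60 = 205200.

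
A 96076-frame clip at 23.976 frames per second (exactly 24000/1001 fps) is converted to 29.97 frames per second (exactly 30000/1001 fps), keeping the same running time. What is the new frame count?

Target frames = source frames × (target rate / source rate) = 96076 × (30000/1001)/(24000/1001) = 96076 × 5/4 = 120095.

120095 frames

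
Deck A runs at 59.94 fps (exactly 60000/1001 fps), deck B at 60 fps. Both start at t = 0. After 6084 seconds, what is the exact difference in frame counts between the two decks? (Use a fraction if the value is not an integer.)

A emits 60000/1001 × 6084 = 28080000/77 frames; B emits 60 × 6084 = 365040.
Difference = 28080/77 frames (≈ 364.6753); B is ahead of A.

28080/77 frames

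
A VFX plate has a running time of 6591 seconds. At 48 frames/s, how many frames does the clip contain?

Frames = 6591 × 48 = 316368.

316368 frames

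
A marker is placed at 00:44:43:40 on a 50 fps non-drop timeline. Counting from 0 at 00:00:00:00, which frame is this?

frame 134190

Total seconds to the label: (0 × 3600 + 44 × 60 + 43) = 2683.
Frame index = 2683 × 50 + 40 = 134190.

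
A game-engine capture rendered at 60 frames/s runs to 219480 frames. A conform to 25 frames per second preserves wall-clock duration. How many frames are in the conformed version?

Target frames = source frames × (target rate / source rate) = 219480 × (25)/(60) = 219480 × 5/12 = 91450.

91450 frames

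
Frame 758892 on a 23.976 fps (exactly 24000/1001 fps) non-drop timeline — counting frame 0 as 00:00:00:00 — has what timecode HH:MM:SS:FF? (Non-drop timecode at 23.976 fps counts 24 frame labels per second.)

08:47:00:12

758892 ÷ 24 = 31620 full seconds, remainder 12 frames.
31620 s = 8 h 47 min 0 s.
Timecode: 08:47:00:12.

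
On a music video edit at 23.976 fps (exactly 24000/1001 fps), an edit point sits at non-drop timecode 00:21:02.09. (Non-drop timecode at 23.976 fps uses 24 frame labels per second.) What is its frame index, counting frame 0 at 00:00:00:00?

Total seconds to the label: (0 × 3600 + 21 × 60 + 2) = 1262.
Frame index = 1262 × 24 + 9 = 30297.

frame 30297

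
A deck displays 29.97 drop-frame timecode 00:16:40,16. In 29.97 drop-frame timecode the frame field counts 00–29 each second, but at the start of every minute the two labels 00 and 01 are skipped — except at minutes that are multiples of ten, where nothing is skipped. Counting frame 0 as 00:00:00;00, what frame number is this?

29986

Complete 10-minute blocks: 1, each 17982 frames → 17982.
Remaining 6 whole minutes in the current block: 1800 + 5 × 1798 = 10790 frames.
Within the current minute: 40 × 30 + 16 − 2 = 1214 (labels ;00/;01 skipped at this minute). Total = 17982 + 10790 + 1214 = 29986.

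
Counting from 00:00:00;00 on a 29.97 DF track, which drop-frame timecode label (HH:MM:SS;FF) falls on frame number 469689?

Each 10-minute DF block holds 10 × 60 × 30 − 9 × 2 = 17982 frames. 469689 ÷ 17982 → 26 full blocks, remainder 2157.
Within the partial block the first minute is 1800 frames and each further minute 1798, so 1 further minute boundary passed. Total skipped labels = 18 × 26 + 2 × 1 = 470.
Non-drop label index = 469689 + 470 = 470159; at 30 labels/s that is 04:21:11:29, i.e. DF 04:21:11;29.

04:21:11;29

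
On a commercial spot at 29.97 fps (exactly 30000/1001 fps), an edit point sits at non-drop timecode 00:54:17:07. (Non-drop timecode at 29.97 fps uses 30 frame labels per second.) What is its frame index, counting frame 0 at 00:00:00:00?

Total seconds to the label: (0 × 3600 + 54 × 60 + 17) = 3257.
Frame index = 3257 × 30 + 7 = 97717.

frame 97717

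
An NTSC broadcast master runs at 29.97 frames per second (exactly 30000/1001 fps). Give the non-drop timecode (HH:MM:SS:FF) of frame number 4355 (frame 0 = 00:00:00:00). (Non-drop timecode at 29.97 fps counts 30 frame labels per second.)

4355 ÷ 30 = 145 full seconds, remainder 5 frames.
145 s = 0 h 2 min 25 s.
Timecode: 00:02:25:05.

00:02:25:05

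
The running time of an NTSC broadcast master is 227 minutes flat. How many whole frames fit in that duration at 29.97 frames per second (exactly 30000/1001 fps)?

227 min = 13620 s.
Frames = 13620 × 30000/1001 = 408600000/1001 ≈ 408191.8082.
Complete frames: 408191.

408191 frames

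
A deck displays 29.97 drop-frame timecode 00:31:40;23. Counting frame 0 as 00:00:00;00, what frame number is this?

56967

As if non-drop at 30 labels/s: (0 × 3600 + 31 × 60 + 40) × 30 + 23 = 57023.
Minute boundaries passed: 31; those not divisible by 10: 31 − 3 = 28; dropped labels = 2 × 28 = 56.
Actual frame index = 57023 − 56 = 56967.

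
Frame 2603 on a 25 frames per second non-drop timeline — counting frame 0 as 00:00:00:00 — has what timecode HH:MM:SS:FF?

00:01:44:03

2603 ÷ 25 = 104 full seconds, remainder 3 frames.
104 s = 0 h 1 min 44 s.
Timecode: 00:01:44:03.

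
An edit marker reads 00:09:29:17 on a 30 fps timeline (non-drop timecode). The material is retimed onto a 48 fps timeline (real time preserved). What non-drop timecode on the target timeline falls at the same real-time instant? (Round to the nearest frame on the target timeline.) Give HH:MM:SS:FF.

00:09:29:27

Source frame index: (0×3600 + 9×60 + 29) × 30 + 17 = 17087.
Real time: 17087 / (30) = 17087/30 s.
Target frame: (17087/30) × (48) = 136696/5 ≈ 27339.200 → 27339.
At 48 labels/s: frame 27339 → 00:09:29:27.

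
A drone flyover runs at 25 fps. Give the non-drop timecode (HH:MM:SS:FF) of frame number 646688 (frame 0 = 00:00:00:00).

646688 ÷ 25 = 25867 full seconds, remainder 13 frames.
25867 s = 7 h 11 min 7 s.
Timecode: 07:11:07:13.

07:11:07:13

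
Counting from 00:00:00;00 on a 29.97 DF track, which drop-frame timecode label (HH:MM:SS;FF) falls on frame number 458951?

Each 10-minute DF block holds 10 × 60 × 30 − 9 × 2 = 17982 frames. 458951 ÷ 17982 → 25 full blocks, remainder 9401.
Within the partial block the first minute is 1800 frames and each further minute 1798, so 5 further minute boundaries passed. Total skipped labels = 18 × 25 + 2 × 5 = 460.
Non-drop label index = 458951 + 460 = 459411; at 30 labels/s that is 04:15:13:21, i.e. DF 04:15:13;21.

04:15:13;21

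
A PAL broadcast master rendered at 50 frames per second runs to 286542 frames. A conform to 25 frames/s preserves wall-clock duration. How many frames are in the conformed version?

Target frames = source frames × (target rate / source rate) = 286542 × (25)/(50) = 286542 × 1/2 = 143271.

143271 frames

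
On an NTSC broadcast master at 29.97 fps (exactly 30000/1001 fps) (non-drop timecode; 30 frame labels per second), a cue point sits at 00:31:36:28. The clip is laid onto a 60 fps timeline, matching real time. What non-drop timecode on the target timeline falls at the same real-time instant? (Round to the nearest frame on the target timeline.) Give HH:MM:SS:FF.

00:31:38:50

Source frame index: (0×3600 + 31×60 + 36) × 30 + 28 = 56908.
Real time: 56908 / (30000/1001) = 14241227/7500 s.
Target frame: (14241227/7500) × (60) = 14241227/125 ≈ 113929.816 → 113930.
At 60 labels/s: frame 113930 → 00:31:38:50.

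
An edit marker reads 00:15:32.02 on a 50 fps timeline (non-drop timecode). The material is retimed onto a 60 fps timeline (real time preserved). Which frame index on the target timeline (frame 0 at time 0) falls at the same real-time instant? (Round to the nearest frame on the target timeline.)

frame 55922

Source frame index: (0×3600 + 15×60 + 32) × 50 + 2 = 46602.
Real time: 46602 / (50) = 23301/25 s.
Target frame: (23301/25) × (60) = 279612/5 ≈ 55922.400 → 55922.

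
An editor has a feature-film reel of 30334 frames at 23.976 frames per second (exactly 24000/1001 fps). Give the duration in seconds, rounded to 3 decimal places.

1265.181 seconds

Running time = 30334 × 1001/24000 = 15182167/12000 s ≈ 1265.181 s.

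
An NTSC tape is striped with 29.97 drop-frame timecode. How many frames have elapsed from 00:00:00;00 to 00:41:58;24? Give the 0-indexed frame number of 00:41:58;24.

75490

As if non-drop at 30 labels/s: (0 × 3600 + 41 × 60 + 58) × 30 + 24 = 75564.
Minute boundaries passed: 41; those not divisible by 10: 41 − 4 = 37; dropped labels = 2 × 37 = 74.
Actual frame index = 75564 − 74 = 75490.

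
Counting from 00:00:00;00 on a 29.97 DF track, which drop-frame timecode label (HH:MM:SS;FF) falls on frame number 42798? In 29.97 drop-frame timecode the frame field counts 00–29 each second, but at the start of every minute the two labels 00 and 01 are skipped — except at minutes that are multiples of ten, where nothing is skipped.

Ten DF minutes hold 17982 frames, so frame 42798 lies in block 2 (frames 35964–53945) with 6834 frames into that block.
The block's first minute is 1800 frames and the rest 1798 each; 6834 frames reaches minute 3, so 2 × 18 + 3 × 2 = 42 labels have been skipped so far.
Adding those back, label number 42798 + 42 = 42840 at 30 labels/s is 1428 s + 0 f = 0 h 23 min 48 s frame 0, i.e. 00:23:48;00.

00:23:48;00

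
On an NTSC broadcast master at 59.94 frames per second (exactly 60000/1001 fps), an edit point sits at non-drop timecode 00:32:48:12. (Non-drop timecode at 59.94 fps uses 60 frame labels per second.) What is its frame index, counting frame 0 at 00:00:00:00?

frame 118092

Total seconds to the label: (0 × 3600 + 32 × 60 + 48) = 1968.
Frame index = 1968 × 60 + 12 = 118092.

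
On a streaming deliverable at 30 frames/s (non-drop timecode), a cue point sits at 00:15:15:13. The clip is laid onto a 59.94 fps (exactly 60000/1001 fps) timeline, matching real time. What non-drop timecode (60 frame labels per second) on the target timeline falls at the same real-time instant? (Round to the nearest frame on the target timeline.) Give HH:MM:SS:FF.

00:15:14:31

Source frame index: (0×3600 + 15×60 + 15) × 30 + 13 = 27463.
Real time: 27463 / (30) = 27463/30 s.
Target frame: (27463/30) × (60000/1001) = 54926000/1001 ≈ 54871.129 → 54871.
At 60 labels/s: frame 54871 → 00:15:14:31.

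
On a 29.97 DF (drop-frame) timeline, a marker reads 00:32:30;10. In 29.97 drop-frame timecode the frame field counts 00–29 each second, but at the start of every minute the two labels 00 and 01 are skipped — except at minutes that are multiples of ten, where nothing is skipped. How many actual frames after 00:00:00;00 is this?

Complete 10-minute blocks: 3, each 17982 frames → 53946.
Remaining 2 whole minutes in the current block: 1800 + 1 × 1798 = 3598 frames.
Within the current minute: 30 × 30 + 10 − 2 = 908 (labels ;00/;01 skipped at this minute). Total = 53946 + 3598 + 908 = 58452.

58452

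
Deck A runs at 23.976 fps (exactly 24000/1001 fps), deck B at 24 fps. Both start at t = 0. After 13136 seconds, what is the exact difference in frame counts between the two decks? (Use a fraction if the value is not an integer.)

A emits 24000/1001 × 13136 = 315264000/1001 frames; B emits 24 × 13136 = 315264.
Difference = 315264/1001 frames (≈ 314.9491); B is ahead of A.

315264/1001 frames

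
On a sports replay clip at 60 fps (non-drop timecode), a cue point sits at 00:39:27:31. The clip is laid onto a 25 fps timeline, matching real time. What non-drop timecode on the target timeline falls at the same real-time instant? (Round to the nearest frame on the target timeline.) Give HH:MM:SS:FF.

Source frame index: (0×3600 + 39×60 + 27) × 60 + 31 = 142051.
Real time: 142051 / (60) = 142051/60 s.
Target frame: (142051/60) × (25) = 710255/12 ≈ 59187.917 → 59188.
At 25 labels/s: frame 59188 → 00:39:27:13.

00:39:27:13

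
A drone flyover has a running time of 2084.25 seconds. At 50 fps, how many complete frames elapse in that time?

Frames = 2084.25 × 50 = 208425/2 ≈ 104212.5000.
Complete frames: 104212.

104212 frames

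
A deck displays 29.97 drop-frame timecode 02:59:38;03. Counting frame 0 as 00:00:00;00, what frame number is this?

323019

As if non-drop at 30 labels/s: (2 × 3600 + 59 × 60 + 38) × 30 + 3 = 323343.
Minute boundaries passed: 179; those not divisible by 10: 179 − 17 = 162; dropped labels = 2 × 162 = 324.
Actual frame index = 323343 − 324 = 323019.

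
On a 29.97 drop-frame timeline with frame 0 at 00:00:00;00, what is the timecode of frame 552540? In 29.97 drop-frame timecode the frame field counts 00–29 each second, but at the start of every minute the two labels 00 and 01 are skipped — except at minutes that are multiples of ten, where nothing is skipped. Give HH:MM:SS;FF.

Ten DF minutes hold 17982 frames, so frame 552540 lies in block 30 (frames 539460–557441) with 13080 frames into that block.
The block's first minute is 1800 frames and the rest 1798 each; 13080 frames reaches minute 7, so 30 × 18 + 7 × 2 = 554 labels have been skipped so far.
Adding those back, label number 552540 + 554 = 553094 at 30 labels/s is 18436 s + 14 f = 5 h 7 min 16 s frame 14, i.e. 05:07:16;14.

05:07:16;14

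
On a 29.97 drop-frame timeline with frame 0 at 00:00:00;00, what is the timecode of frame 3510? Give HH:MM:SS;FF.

00:01:57;02

Each 10-minute DF block holds 10 × 60 × 30 − 9 × 2 = 17982 frames. 3510 ÷ 17982 → 0 full blocks, remainder 3510.
Within the partial block the first minute is 1800 frames and each further minute 1798, so 1 further minute boundary passed. Total skipped labels = 18 × 0 + 2 × 1 = 2.
Non-drop label index = 3510 + 2 = 3512; at 30 labels/s that is 00:01:57:02, i.e. DF 00:01:57;02.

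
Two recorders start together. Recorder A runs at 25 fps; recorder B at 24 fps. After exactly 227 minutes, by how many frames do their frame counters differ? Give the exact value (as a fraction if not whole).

227 min = 13620 s.
A emits 25 × 13620 = 340500 frames; B emits 24 × 13620 = 326880.
Difference = 13620 frames; B is behind A.

13620 frames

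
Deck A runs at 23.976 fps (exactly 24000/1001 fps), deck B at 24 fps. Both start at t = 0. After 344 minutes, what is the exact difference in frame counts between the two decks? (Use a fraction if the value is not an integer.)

495360/1001 frames

344 min = 20640 s.
A emits 24000/1001 × 20640 = 495360000/1001 frames; B emits 24 × 20640 = 495360.
Difference = 495360/1001 frames (≈ 494.8651); B is ahead of A.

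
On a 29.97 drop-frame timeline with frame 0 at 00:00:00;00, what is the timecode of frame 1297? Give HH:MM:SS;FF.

Each 10-minute DF block holds 10 × 60 × 30 − 9 × 2 = 17982 frames. 1297 ÷ 17982 → 0 full blocks, remainder 1297.
Within the partial block the first minute is 1800 frames and each further minute 1798, so 0 further minute boundaries passed. Total skipped labels = 18 × 0 + 2 × 0 = 0.
Non-drop label index = 1297 + 0 = 1297; at 30 labels/s that is 00:00:43:07, i.e. DF 00:00:43;07.

00:00:43;07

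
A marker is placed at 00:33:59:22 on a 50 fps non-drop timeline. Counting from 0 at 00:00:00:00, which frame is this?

101972

Total seconds to the label: (0 × 3600 + 33 × 60 + 59) = 2039.
Frame index = 2039 × 50 + 22 = 101972.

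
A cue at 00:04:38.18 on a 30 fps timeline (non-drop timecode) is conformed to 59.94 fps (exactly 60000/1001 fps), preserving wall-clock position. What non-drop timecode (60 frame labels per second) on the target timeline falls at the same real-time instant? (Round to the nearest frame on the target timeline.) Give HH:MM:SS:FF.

00:04:38:19

Source frame index: (0×3600 + 4×60 + 38) × 30 + 18 = 8358.
Real time: 8358 / (30) = 1393/5 s.
Target frame: (1393/5) × (60000/1001) = 2388000/143 ≈ 16699.301 → 16699.
At 60 labels/s: frame 16699 → 00:04:38:19.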